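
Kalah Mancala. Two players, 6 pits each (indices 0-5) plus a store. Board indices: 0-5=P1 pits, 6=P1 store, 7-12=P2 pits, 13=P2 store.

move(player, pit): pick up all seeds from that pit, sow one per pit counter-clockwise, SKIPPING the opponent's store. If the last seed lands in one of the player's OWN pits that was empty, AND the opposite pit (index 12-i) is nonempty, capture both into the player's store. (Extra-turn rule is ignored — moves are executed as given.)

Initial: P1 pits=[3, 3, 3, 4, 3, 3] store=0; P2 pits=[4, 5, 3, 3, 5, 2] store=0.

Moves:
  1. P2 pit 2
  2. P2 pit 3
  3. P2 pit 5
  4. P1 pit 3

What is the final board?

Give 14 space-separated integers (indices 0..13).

Move 1: P2 pit2 -> P1=[3,3,3,4,3,3](0) P2=[4,5,0,4,6,3](0)
Move 2: P2 pit3 -> P1=[4,3,3,4,3,3](0) P2=[4,5,0,0,7,4](1)
Move 3: P2 pit5 -> P1=[5,4,4,4,3,3](0) P2=[4,5,0,0,7,0](2)
Move 4: P1 pit3 -> P1=[5,4,4,0,4,4](1) P2=[5,5,0,0,7,0](2)

Answer: 5 4 4 0 4 4 1 5 5 0 0 7 0 2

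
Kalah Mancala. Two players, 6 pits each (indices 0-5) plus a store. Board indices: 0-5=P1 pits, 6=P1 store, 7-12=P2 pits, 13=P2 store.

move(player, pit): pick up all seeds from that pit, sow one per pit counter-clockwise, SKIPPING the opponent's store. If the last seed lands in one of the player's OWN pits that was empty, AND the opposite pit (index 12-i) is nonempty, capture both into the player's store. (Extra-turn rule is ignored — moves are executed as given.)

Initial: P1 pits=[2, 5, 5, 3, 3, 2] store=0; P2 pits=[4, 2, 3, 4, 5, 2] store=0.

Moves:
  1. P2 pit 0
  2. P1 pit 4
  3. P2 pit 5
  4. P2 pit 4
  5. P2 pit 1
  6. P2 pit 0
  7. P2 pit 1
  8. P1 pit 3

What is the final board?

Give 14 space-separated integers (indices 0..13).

Answer: 4 0 6 0 1 4 2 1 0 6 6 0 1 9

Derivation:
Move 1: P2 pit0 -> P1=[2,5,5,3,3,2](0) P2=[0,3,4,5,6,2](0)
Move 2: P1 pit4 -> P1=[2,5,5,3,0,3](1) P2=[1,3,4,5,6,2](0)
Move 3: P2 pit5 -> P1=[3,5,5,3,0,3](1) P2=[1,3,4,5,6,0](1)
Move 4: P2 pit4 -> P1=[4,6,6,4,0,3](1) P2=[1,3,4,5,0,1](2)
Move 5: P2 pit1 -> P1=[4,0,6,4,0,3](1) P2=[1,0,5,6,0,1](9)
Move 6: P2 pit0 -> P1=[4,0,6,4,0,3](1) P2=[0,1,5,6,0,1](9)
Move 7: P2 pit1 -> P1=[4,0,6,4,0,3](1) P2=[0,0,6,6,0,1](9)
Move 8: P1 pit3 -> P1=[4,0,6,0,1,4](2) P2=[1,0,6,6,0,1](9)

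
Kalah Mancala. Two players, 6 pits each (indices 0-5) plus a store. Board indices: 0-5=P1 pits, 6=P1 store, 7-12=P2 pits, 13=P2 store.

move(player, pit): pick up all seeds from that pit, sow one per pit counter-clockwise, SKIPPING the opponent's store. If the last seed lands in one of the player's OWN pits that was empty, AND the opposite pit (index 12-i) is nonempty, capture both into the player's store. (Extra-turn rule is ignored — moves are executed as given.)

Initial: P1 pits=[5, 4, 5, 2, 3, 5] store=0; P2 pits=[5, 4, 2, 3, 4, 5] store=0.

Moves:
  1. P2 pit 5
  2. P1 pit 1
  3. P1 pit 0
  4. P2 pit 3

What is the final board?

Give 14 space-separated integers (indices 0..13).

Move 1: P2 pit5 -> P1=[6,5,6,3,3,5](0) P2=[5,4,2,3,4,0](1)
Move 2: P1 pit1 -> P1=[6,0,7,4,4,6](1) P2=[5,4,2,3,4,0](1)
Move 3: P1 pit0 -> P1=[0,1,8,5,5,7](2) P2=[5,4,2,3,4,0](1)
Move 4: P2 pit3 -> P1=[0,1,8,5,5,7](2) P2=[5,4,2,0,5,1](2)

Answer: 0 1 8 5 5 7 2 5 4 2 0 5 1 2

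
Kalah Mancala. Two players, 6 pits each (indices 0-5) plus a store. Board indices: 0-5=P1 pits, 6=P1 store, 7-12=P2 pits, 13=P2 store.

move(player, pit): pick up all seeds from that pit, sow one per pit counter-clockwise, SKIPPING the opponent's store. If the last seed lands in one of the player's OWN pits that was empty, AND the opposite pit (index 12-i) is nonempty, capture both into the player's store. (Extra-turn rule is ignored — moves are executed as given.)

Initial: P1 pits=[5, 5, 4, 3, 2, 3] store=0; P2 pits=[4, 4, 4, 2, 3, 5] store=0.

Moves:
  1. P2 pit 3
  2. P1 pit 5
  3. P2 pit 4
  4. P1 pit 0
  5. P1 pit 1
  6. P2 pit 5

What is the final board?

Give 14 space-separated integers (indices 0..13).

Move 1: P2 pit3 -> P1=[5,5,4,3,2,3](0) P2=[4,4,4,0,4,6](0)
Move 2: P1 pit5 -> P1=[5,5,4,3,2,0](1) P2=[5,5,4,0,4,6](0)
Move 3: P2 pit4 -> P1=[6,6,4,3,2,0](1) P2=[5,5,4,0,0,7](1)
Move 4: P1 pit0 -> P1=[0,7,5,4,3,1](2) P2=[5,5,4,0,0,7](1)
Move 5: P1 pit1 -> P1=[0,0,6,5,4,2](3) P2=[6,6,4,0,0,7](1)
Move 6: P2 pit5 -> P1=[1,1,7,6,5,3](3) P2=[6,6,4,0,0,0](2)

Answer: 1 1 7 6 5 3 3 6 6 4 0 0 0 2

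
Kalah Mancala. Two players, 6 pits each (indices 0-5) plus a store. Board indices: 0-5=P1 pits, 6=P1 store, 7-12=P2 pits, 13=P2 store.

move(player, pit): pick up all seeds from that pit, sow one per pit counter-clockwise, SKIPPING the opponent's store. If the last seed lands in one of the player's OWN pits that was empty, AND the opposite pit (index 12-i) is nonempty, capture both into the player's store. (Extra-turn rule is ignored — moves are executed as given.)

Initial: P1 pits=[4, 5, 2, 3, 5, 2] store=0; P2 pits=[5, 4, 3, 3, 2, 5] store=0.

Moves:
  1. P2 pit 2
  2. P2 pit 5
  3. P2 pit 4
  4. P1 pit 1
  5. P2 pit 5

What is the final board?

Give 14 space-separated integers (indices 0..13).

Answer: 6 0 4 5 7 3 1 6 4 0 4 0 0 3

Derivation:
Move 1: P2 pit2 -> P1=[4,5,2,3,5,2](0) P2=[5,4,0,4,3,6](0)
Move 2: P2 pit5 -> P1=[5,6,3,4,6,2](0) P2=[5,4,0,4,3,0](1)
Move 3: P2 pit4 -> P1=[6,6,3,4,6,2](0) P2=[5,4,0,4,0,1](2)
Move 4: P1 pit1 -> P1=[6,0,4,5,7,3](1) P2=[6,4,0,4,0,1](2)
Move 5: P2 pit5 -> P1=[6,0,4,5,7,3](1) P2=[6,4,0,4,0,0](3)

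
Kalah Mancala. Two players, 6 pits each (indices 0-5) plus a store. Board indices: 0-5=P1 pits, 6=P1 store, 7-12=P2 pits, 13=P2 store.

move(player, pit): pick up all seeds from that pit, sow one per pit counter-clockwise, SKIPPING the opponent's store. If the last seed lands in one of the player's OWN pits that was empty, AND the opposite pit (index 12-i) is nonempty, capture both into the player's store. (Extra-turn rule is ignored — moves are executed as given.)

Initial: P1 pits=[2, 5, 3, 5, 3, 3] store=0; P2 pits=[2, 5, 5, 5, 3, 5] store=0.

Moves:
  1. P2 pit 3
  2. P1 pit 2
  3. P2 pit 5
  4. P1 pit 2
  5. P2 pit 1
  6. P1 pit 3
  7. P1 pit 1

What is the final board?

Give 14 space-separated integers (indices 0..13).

Move 1: P2 pit3 -> P1=[3,6,3,5,3,3](0) P2=[2,5,5,0,4,6](1)
Move 2: P1 pit2 -> P1=[3,6,0,6,4,4](0) P2=[2,5,5,0,4,6](1)
Move 3: P2 pit5 -> P1=[4,7,1,7,5,4](0) P2=[2,5,5,0,4,0](2)
Move 4: P1 pit2 -> P1=[4,7,0,8,5,4](0) P2=[2,5,5,0,4,0](2)
Move 5: P2 pit1 -> P1=[4,7,0,8,5,4](0) P2=[2,0,6,1,5,1](3)
Move 6: P1 pit3 -> P1=[4,7,0,0,6,5](1) P2=[3,1,7,2,6,1](3)
Move 7: P1 pit1 -> P1=[4,0,1,1,7,6](2) P2=[4,2,7,2,6,1](3)

Answer: 4 0 1 1 7 6 2 4 2 7 2 6 1 3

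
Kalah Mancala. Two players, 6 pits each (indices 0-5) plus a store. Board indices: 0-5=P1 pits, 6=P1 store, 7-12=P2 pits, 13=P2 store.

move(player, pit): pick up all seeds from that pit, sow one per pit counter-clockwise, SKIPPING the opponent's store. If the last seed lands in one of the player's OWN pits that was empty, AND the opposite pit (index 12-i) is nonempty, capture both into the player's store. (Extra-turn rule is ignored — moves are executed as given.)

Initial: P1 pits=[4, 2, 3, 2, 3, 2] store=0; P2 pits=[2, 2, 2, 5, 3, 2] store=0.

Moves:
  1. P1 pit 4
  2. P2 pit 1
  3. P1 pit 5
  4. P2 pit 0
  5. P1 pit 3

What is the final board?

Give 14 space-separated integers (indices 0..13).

Move 1: P1 pit4 -> P1=[4,2,3,2,0,3](1) P2=[3,2,2,5,3,2](0)
Move 2: P2 pit1 -> P1=[4,2,3,2,0,3](1) P2=[3,0,3,6,3,2](0)
Move 3: P1 pit5 -> P1=[4,2,3,2,0,0](2) P2=[4,1,3,6,3,2](0)
Move 4: P2 pit0 -> P1=[4,2,3,2,0,0](2) P2=[0,2,4,7,4,2](0)
Move 5: P1 pit3 -> P1=[4,2,3,0,1,1](2) P2=[0,2,4,7,4,2](0)

Answer: 4 2 3 0 1 1 2 0 2 4 7 4 2 0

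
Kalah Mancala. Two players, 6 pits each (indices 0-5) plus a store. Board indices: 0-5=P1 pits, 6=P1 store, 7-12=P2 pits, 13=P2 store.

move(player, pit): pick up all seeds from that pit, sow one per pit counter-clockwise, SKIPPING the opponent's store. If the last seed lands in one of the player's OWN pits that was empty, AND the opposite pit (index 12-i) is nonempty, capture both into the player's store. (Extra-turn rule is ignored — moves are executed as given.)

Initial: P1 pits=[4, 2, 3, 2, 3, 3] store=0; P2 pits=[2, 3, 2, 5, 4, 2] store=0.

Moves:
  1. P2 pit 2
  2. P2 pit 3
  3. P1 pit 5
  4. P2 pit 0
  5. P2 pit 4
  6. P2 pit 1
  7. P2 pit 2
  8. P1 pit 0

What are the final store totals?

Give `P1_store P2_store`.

Answer: 2 8

Derivation:
Move 1: P2 pit2 -> P1=[4,2,3,2,3,3](0) P2=[2,3,0,6,5,2](0)
Move 2: P2 pit3 -> P1=[5,3,4,2,3,3](0) P2=[2,3,0,0,6,3](1)
Move 3: P1 pit5 -> P1=[5,3,4,2,3,0](1) P2=[3,4,0,0,6,3](1)
Move 4: P2 pit0 -> P1=[5,3,0,2,3,0](1) P2=[0,5,1,0,6,3](6)
Move 5: P2 pit4 -> P1=[6,4,1,3,3,0](1) P2=[0,5,1,0,0,4](7)
Move 6: P2 pit1 -> P1=[6,4,1,3,3,0](1) P2=[0,0,2,1,1,5](8)
Move 7: P2 pit2 -> P1=[6,4,1,3,3,0](1) P2=[0,0,0,2,2,5](8)
Move 8: P1 pit0 -> P1=[0,5,2,4,4,1](2) P2=[0,0,0,2,2,5](8)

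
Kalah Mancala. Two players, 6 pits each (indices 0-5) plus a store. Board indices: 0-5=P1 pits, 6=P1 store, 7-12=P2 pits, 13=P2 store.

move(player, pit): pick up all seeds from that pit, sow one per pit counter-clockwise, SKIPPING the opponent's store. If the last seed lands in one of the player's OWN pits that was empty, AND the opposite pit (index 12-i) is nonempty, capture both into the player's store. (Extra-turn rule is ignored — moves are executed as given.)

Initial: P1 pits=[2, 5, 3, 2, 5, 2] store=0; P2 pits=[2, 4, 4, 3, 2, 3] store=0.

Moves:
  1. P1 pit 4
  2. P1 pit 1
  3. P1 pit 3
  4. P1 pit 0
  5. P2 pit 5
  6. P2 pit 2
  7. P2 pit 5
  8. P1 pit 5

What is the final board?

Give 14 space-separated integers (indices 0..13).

Move 1: P1 pit4 -> P1=[2,5,3,2,0,3](1) P2=[3,5,5,3,2,3](0)
Move 2: P1 pit1 -> P1=[2,0,4,3,1,4](2) P2=[3,5,5,3,2,3](0)
Move 3: P1 pit3 -> P1=[2,0,4,0,2,5](3) P2=[3,5,5,3,2,3](0)
Move 4: P1 pit0 -> P1=[0,1,5,0,2,5](3) P2=[3,5,5,3,2,3](0)
Move 5: P2 pit5 -> P1=[1,2,5,0,2,5](3) P2=[3,5,5,3,2,0](1)
Move 6: P2 pit2 -> P1=[2,2,5,0,2,5](3) P2=[3,5,0,4,3,1](2)
Move 7: P2 pit5 -> P1=[2,2,5,0,2,5](3) P2=[3,5,0,4,3,0](3)
Move 8: P1 pit5 -> P1=[2,2,5,0,2,0](4) P2=[4,6,1,5,3,0](3)

Answer: 2 2 5 0 2 0 4 4 6 1 5 3 0 3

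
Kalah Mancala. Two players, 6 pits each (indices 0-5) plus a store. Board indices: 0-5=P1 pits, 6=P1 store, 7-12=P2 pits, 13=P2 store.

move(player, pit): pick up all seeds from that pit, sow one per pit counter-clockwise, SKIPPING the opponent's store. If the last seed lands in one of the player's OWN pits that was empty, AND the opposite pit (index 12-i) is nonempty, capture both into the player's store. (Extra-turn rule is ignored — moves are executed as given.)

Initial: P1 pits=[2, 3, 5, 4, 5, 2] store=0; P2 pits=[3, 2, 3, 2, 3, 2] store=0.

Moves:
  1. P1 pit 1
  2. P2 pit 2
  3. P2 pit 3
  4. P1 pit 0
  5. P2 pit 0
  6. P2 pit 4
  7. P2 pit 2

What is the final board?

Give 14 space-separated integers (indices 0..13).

Move 1: P1 pit1 -> P1=[2,0,6,5,6,2](0) P2=[3,2,3,2,3,2](0)
Move 2: P2 pit2 -> P1=[2,0,6,5,6,2](0) P2=[3,2,0,3,4,3](0)
Move 3: P2 pit3 -> P1=[2,0,6,5,6,2](0) P2=[3,2,0,0,5,4](1)
Move 4: P1 pit0 -> P1=[0,1,7,5,6,2](0) P2=[3,2,0,0,5,4](1)
Move 5: P2 pit0 -> P1=[0,1,0,5,6,2](0) P2=[0,3,1,0,5,4](9)
Move 6: P2 pit4 -> P1=[1,2,1,5,6,2](0) P2=[0,3,1,0,0,5](10)
Move 7: P2 pit2 -> P1=[1,2,0,5,6,2](0) P2=[0,3,0,0,0,5](12)

Answer: 1 2 0 5 6 2 0 0 3 0 0 0 5 12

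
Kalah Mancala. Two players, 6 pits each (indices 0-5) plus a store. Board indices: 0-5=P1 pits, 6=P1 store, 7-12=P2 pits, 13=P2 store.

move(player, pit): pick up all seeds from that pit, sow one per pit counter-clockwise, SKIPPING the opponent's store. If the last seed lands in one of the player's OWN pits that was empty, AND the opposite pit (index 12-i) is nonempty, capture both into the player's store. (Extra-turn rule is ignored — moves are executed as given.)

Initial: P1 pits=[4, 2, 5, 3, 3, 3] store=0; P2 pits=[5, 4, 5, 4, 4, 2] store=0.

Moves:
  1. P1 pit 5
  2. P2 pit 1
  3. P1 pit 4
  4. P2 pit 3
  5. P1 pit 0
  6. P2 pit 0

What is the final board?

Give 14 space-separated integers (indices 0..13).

Move 1: P1 pit5 -> P1=[4,2,5,3,3,0](1) P2=[6,5,5,4,4,2](0)
Move 2: P2 pit1 -> P1=[4,2,5,3,3,0](1) P2=[6,0,6,5,5,3](1)
Move 3: P1 pit4 -> P1=[4,2,5,3,0,1](2) P2=[7,0,6,5,5,3](1)
Move 4: P2 pit3 -> P1=[5,3,5,3,0,1](2) P2=[7,0,6,0,6,4](2)
Move 5: P1 pit0 -> P1=[0,4,6,4,1,2](2) P2=[7,0,6,0,6,4](2)
Move 6: P2 pit0 -> P1=[1,4,6,4,1,2](2) P2=[0,1,7,1,7,5](3)

Answer: 1 4 6 4 1 2 2 0 1 7 1 7 5 3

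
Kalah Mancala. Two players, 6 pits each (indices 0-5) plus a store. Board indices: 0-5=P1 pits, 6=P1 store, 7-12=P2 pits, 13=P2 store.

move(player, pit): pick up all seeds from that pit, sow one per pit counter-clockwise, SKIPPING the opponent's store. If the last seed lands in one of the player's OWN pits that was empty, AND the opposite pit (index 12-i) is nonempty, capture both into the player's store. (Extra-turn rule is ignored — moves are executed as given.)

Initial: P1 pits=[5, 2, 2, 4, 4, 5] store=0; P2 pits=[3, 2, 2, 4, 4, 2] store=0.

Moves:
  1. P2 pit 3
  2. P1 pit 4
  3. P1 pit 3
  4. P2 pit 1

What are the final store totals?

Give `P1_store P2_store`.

Move 1: P2 pit3 -> P1=[6,2,2,4,4,5](0) P2=[3,2,2,0,5,3](1)
Move 2: P1 pit4 -> P1=[6,2,2,4,0,6](1) P2=[4,3,2,0,5,3](1)
Move 3: P1 pit3 -> P1=[6,2,2,0,1,7](2) P2=[5,3,2,0,5,3](1)
Move 4: P2 pit1 -> P1=[6,2,2,0,1,7](2) P2=[5,0,3,1,6,3](1)

Answer: 2 1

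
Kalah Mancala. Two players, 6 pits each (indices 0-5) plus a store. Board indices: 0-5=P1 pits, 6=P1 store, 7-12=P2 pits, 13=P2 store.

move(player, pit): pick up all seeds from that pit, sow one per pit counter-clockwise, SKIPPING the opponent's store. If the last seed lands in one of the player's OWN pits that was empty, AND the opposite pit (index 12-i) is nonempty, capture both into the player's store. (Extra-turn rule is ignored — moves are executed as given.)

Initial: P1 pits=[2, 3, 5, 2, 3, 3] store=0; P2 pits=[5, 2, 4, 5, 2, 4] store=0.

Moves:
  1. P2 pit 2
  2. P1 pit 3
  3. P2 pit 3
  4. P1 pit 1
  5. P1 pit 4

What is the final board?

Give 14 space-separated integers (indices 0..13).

Move 1: P2 pit2 -> P1=[2,3,5,2,3,3](0) P2=[5,2,0,6,3,5](1)
Move 2: P1 pit3 -> P1=[2,3,5,0,4,4](0) P2=[5,2,0,6,3,5](1)
Move 3: P2 pit3 -> P1=[3,4,6,0,4,4](0) P2=[5,2,0,0,4,6](2)
Move 4: P1 pit1 -> P1=[3,0,7,1,5,5](0) P2=[5,2,0,0,4,6](2)
Move 5: P1 pit4 -> P1=[3,0,7,1,0,6](1) P2=[6,3,1,0,4,6](2)

Answer: 3 0 7 1 0 6 1 6 3 1 0 4 6 2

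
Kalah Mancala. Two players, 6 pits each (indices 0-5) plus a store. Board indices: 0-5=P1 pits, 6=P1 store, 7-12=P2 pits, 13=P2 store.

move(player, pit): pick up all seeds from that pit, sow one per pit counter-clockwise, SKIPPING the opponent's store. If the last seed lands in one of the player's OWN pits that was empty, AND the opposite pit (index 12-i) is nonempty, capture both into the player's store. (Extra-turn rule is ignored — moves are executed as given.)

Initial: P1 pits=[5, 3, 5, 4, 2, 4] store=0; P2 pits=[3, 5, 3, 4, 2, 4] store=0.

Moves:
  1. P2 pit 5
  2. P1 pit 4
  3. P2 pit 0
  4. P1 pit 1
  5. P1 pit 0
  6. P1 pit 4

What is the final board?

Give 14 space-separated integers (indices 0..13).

Move 1: P2 pit5 -> P1=[6,4,6,4,2,4](0) P2=[3,5,3,4,2,0](1)
Move 2: P1 pit4 -> P1=[6,4,6,4,0,5](1) P2=[3,5,3,4,2,0](1)
Move 3: P2 pit0 -> P1=[6,4,6,4,0,5](1) P2=[0,6,4,5,2,0](1)
Move 4: P1 pit1 -> P1=[6,0,7,5,1,6](1) P2=[0,6,4,5,2,0](1)
Move 5: P1 pit0 -> P1=[0,1,8,6,2,7](2) P2=[0,6,4,5,2,0](1)
Move 6: P1 pit4 -> P1=[0,1,8,6,0,8](3) P2=[0,6,4,5,2,0](1)

Answer: 0 1 8 6 0 8 3 0 6 4 5 2 0 1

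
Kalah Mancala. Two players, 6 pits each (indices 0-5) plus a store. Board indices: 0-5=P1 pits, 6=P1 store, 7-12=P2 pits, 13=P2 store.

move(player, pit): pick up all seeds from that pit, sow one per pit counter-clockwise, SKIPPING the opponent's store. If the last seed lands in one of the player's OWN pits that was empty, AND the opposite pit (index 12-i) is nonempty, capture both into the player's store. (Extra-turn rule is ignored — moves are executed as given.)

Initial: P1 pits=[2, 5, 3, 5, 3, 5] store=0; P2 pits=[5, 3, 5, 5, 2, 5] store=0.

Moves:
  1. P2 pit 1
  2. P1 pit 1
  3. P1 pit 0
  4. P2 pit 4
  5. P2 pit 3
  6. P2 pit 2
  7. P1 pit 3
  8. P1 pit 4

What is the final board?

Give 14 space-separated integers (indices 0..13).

Answer: 3 3 6 0 0 8 3 7 2 2 1 2 8 3

Derivation:
Move 1: P2 pit1 -> P1=[2,5,3,5,3,5](0) P2=[5,0,6,6,3,5](0)
Move 2: P1 pit1 -> P1=[2,0,4,6,4,6](1) P2=[5,0,6,6,3,5](0)
Move 3: P1 pit0 -> P1=[0,1,5,6,4,6](1) P2=[5,0,6,6,3,5](0)
Move 4: P2 pit4 -> P1=[1,1,5,6,4,6](1) P2=[5,0,6,6,0,6](1)
Move 5: P2 pit3 -> P1=[2,2,6,6,4,6](1) P2=[5,0,6,0,1,7](2)
Move 6: P2 pit2 -> P1=[3,3,6,6,4,6](1) P2=[5,0,0,1,2,8](3)
Move 7: P1 pit3 -> P1=[3,3,6,0,5,7](2) P2=[6,1,1,1,2,8](3)
Move 8: P1 pit4 -> P1=[3,3,6,0,0,8](3) P2=[7,2,2,1,2,8](3)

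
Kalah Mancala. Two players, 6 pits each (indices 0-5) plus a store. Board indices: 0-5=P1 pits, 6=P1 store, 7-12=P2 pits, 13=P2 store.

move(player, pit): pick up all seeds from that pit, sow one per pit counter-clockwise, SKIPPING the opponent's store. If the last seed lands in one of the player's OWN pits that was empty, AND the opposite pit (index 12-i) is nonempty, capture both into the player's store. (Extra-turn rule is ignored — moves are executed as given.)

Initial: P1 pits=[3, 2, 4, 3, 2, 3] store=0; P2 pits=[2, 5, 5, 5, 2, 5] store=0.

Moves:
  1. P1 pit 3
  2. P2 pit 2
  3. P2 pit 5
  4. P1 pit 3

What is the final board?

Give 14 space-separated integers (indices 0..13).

Move 1: P1 pit3 -> P1=[3,2,4,0,3,4](1) P2=[2,5,5,5,2,5](0)
Move 2: P2 pit2 -> P1=[4,2,4,0,3,4](1) P2=[2,5,0,6,3,6](1)
Move 3: P2 pit5 -> P1=[5,3,5,1,4,4](1) P2=[2,5,0,6,3,0](2)
Move 4: P1 pit3 -> P1=[5,3,5,0,5,4](1) P2=[2,5,0,6,3,0](2)

Answer: 5 3 5 0 5 4 1 2 5 0 6 3 0 2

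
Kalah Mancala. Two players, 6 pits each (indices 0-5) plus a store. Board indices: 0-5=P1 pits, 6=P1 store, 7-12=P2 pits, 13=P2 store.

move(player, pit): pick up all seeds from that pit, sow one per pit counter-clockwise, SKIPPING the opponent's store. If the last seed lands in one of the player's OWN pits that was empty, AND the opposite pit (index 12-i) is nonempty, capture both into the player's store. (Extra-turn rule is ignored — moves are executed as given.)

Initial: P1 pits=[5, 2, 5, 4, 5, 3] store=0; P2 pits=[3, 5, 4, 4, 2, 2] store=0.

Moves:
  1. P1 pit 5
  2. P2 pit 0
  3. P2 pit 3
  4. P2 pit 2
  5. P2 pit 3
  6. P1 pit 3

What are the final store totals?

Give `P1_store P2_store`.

Move 1: P1 pit5 -> P1=[5,2,5,4,5,0](1) P2=[4,6,4,4,2,2](0)
Move 2: P2 pit0 -> P1=[5,2,5,4,5,0](1) P2=[0,7,5,5,3,2](0)
Move 3: P2 pit3 -> P1=[6,3,5,4,5,0](1) P2=[0,7,5,0,4,3](1)
Move 4: P2 pit2 -> P1=[7,3,5,4,5,0](1) P2=[0,7,0,1,5,4](2)
Move 5: P2 pit3 -> P1=[7,3,5,4,5,0](1) P2=[0,7,0,0,6,4](2)
Move 6: P1 pit3 -> P1=[7,3,5,0,6,1](2) P2=[1,7,0,0,6,4](2)

Answer: 2 2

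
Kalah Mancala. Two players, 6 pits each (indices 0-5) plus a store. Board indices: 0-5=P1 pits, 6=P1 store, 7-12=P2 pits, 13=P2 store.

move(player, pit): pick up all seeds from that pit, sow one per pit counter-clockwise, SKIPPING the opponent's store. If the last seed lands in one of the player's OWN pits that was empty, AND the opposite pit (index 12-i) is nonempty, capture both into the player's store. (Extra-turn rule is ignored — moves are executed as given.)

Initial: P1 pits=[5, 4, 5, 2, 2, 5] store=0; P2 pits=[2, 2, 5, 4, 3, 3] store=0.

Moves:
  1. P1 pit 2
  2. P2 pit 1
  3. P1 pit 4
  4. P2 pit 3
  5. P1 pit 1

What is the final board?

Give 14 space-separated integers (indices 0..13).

Answer: 6 0 1 4 1 8 3 4 0 6 0 4 4 1

Derivation:
Move 1: P1 pit2 -> P1=[5,4,0,3,3,6](1) P2=[3,2,5,4,3,3](0)
Move 2: P2 pit1 -> P1=[5,4,0,3,3,6](1) P2=[3,0,6,5,3,3](0)
Move 3: P1 pit4 -> P1=[5,4,0,3,0,7](2) P2=[4,0,6,5,3,3](0)
Move 4: P2 pit3 -> P1=[6,5,0,3,0,7](2) P2=[4,0,6,0,4,4](1)
Move 5: P1 pit1 -> P1=[6,0,1,4,1,8](3) P2=[4,0,6,0,4,4](1)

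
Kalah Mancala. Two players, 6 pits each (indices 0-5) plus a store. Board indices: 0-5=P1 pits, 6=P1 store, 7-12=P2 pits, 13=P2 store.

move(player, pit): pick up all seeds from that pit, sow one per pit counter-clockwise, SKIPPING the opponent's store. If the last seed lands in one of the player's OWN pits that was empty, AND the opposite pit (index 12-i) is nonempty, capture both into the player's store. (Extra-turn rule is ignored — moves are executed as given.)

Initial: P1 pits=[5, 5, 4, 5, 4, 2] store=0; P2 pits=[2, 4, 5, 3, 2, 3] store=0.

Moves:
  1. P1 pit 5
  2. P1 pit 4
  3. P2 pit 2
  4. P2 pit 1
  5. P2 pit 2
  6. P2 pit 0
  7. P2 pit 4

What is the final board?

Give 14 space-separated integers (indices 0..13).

Answer: 7 6 5 5 0 1 2 0 1 1 7 0 6 3

Derivation:
Move 1: P1 pit5 -> P1=[5,5,4,5,4,0](1) P2=[3,4,5,3,2,3](0)
Move 2: P1 pit4 -> P1=[5,5,4,5,0,1](2) P2=[4,5,5,3,2,3](0)
Move 3: P2 pit2 -> P1=[6,5,4,5,0,1](2) P2=[4,5,0,4,3,4](1)
Move 4: P2 pit1 -> P1=[6,5,4,5,0,1](2) P2=[4,0,1,5,4,5](2)
Move 5: P2 pit2 -> P1=[6,5,4,5,0,1](2) P2=[4,0,0,6,4,5](2)
Move 6: P2 pit0 -> P1=[6,5,4,5,0,1](2) P2=[0,1,1,7,5,5](2)
Move 7: P2 pit4 -> P1=[7,6,5,5,0,1](2) P2=[0,1,1,7,0,6](3)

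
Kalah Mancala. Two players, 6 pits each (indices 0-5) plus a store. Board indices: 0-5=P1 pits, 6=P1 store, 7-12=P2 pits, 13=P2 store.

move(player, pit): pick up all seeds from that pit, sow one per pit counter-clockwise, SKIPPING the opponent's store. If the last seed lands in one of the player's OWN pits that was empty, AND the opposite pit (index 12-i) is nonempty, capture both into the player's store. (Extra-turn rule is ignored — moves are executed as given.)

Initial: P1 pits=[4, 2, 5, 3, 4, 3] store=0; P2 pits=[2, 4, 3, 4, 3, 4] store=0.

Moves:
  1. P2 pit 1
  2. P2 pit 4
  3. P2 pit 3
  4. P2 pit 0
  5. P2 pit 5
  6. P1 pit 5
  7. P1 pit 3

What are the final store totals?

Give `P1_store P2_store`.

Move 1: P2 pit1 -> P1=[4,2,5,3,4,3](0) P2=[2,0,4,5,4,5](0)
Move 2: P2 pit4 -> P1=[5,3,5,3,4,3](0) P2=[2,0,4,5,0,6](1)
Move 3: P2 pit3 -> P1=[6,4,5,3,4,3](0) P2=[2,0,4,0,1,7](2)
Move 4: P2 pit0 -> P1=[6,4,5,3,4,3](0) P2=[0,1,5,0,1,7](2)
Move 5: P2 pit5 -> P1=[7,5,6,4,5,4](0) P2=[0,1,5,0,1,0](3)
Move 6: P1 pit5 -> P1=[7,5,6,4,5,0](1) P2=[1,2,6,0,1,0](3)
Move 7: P1 pit3 -> P1=[7,5,6,0,6,1](2) P2=[2,2,6,0,1,0](3)

Answer: 2 3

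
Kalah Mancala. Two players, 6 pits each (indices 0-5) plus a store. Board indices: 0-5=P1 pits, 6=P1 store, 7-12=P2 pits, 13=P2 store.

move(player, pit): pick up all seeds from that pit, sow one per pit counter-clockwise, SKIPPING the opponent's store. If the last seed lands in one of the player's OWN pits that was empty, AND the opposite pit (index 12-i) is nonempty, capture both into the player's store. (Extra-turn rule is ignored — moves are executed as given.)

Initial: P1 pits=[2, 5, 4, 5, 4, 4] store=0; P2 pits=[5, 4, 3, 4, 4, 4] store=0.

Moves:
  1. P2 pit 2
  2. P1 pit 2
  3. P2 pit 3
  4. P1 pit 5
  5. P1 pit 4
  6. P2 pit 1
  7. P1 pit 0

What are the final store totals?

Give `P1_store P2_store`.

Answer: 3 2

Derivation:
Move 1: P2 pit2 -> P1=[2,5,4,5,4,4](0) P2=[5,4,0,5,5,5](0)
Move 2: P1 pit2 -> P1=[2,5,0,6,5,5](1) P2=[5,4,0,5,5,5](0)
Move 3: P2 pit3 -> P1=[3,6,0,6,5,5](1) P2=[5,4,0,0,6,6](1)
Move 4: P1 pit5 -> P1=[3,6,0,6,5,0](2) P2=[6,5,1,1,6,6](1)
Move 5: P1 pit4 -> P1=[3,6,0,6,0,1](3) P2=[7,6,2,1,6,6](1)
Move 6: P2 pit1 -> P1=[4,6,0,6,0,1](3) P2=[7,0,3,2,7,7](2)
Move 7: P1 pit0 -> P1=[0,7,1,7,1,1](3) P2=[7,0,3,2,7,7](2)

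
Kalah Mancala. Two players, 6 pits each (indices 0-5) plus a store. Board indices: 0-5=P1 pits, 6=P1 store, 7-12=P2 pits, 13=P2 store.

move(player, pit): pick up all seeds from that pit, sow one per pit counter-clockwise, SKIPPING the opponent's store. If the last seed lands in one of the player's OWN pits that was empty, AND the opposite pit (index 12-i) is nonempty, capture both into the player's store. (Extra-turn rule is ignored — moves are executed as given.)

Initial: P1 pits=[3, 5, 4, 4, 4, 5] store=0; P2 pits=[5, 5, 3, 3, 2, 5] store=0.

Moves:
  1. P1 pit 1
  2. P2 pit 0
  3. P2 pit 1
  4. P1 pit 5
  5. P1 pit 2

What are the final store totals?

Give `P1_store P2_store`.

Answer: 3 1

Derivation:
Move 1: P1 pit1 -> P1=[3,0,5,5,5,6](1) P2=[5,5,3,3,2,5](0)
Move 2: P2 pit0 -> P1=[3,0,5,5,5,6](1) P2=[0,6,4,4,3,6](0)
Move 3: P2 pit1 -> P1=[4,0,5,5,5,6](1) P2=[0,0,5,5,4,7](1)
Move 4: P1 pit5 -> P1=[4,0,5,5,5,0](2) P2=[1,1,6,6,5,7](1)
Move 5: P1 pit2 -> P1=[4,0,0,6,6,1](3) P2=[2,1,6,6,5,7](1)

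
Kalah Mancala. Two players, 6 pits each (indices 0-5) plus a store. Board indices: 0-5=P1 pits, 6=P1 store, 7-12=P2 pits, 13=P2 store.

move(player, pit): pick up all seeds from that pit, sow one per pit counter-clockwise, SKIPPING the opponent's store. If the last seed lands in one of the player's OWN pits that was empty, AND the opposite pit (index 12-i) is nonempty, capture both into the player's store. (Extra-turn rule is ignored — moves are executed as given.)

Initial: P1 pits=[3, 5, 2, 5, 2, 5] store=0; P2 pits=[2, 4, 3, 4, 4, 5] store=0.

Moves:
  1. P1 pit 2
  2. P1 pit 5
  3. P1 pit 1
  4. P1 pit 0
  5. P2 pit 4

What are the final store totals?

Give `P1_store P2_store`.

Answer: 2 1

Derivation:
Move 1: P1 pit2 -> P1=[3,5,0,6,3,5](0) P2=[2,4,3,4,4,5](0)
Move 2: P1 pit5 -> P1=[3,5,0,6,3,0](1) P2=[3,5,4,5,4,5](0)
Move 3: P1 pit1 -> P1=[3,0,1,7,4,1](2) P2=[3,5,4,5,4,5](0)
Move 4: P1 pit0 -> P1=[0,1,2,8,4,1](2) P2=[3,5,4,5,4,5](0)
Move 5: P2 pit4 -> P1=[1,2,2,8,4,1](2) P2=[3,5,4,5,0,6](1)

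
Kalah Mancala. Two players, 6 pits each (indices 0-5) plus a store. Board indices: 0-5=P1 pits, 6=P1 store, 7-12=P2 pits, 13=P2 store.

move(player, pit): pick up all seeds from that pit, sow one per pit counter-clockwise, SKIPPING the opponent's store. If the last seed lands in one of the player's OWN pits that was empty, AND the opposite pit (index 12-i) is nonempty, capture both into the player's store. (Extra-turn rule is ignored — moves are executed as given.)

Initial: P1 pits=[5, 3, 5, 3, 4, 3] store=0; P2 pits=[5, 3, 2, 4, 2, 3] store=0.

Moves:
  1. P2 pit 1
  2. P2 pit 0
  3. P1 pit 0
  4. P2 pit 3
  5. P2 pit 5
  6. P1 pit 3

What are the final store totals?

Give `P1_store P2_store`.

Move 1: P2 pit1 -> P1=[5,3,5,3,4,3](0) P2=[5,0,3,5,3,3](0)
Move 2: P2 pit0 -> P1=[5,3,5,3,4,3](0) P2=[0,1,4,6,4,4](0)
Move 3: P1 pit0 -> P1=[0,4,6,4,5,4](0) P2=[0,1,4,6,4,4](0)
Move 4: P2 pit3 -> P1=[1,5,7,4,5,4](0) P2=[0,1,4,0,5,5](1)
Move 5: P2 pit5 -> P1=[2,6,8,5,5,4](0) P2=[0,1,4,0,5,0](2)
Move 6: P1 pit3 -> P1=[2,6,8,0,6,5](1) P2=[1,2,4,0,5,0](2)

Answer: 1 2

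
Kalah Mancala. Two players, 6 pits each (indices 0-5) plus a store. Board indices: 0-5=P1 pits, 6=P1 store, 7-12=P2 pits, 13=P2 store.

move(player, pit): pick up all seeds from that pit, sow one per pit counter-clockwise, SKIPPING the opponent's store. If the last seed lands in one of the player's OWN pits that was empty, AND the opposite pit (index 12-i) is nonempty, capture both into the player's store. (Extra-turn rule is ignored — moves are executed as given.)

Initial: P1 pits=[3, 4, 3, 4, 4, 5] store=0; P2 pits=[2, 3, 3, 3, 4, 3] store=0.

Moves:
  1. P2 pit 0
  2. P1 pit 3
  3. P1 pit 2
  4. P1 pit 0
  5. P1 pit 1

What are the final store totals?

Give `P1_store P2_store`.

Answer: 2 0

Derivation:
Move 1: P2 pit0 -> P1=[3,4,3,4,4,5](0) P2=[0,4,4,3,4,3](0)
Move 2: P1 pit3 -> P1=[3,4,3,0,5,6](1) P2=[1,4,4,3,4,3](0)
Move 3: P1 pit2 -> P1=[3,4,0,1,6,7](1) P2=[1,4,4,3,4,3](0)
Move 4: P1 pit0 -> P1=[0,5,1,2,6,7](1) P2=[1,4,4,3,4,3](0)
Move 5: P1 pit1 -> P1=[0,0,2,3,7,8](2) P2=[1,4,4,3,4,3](0)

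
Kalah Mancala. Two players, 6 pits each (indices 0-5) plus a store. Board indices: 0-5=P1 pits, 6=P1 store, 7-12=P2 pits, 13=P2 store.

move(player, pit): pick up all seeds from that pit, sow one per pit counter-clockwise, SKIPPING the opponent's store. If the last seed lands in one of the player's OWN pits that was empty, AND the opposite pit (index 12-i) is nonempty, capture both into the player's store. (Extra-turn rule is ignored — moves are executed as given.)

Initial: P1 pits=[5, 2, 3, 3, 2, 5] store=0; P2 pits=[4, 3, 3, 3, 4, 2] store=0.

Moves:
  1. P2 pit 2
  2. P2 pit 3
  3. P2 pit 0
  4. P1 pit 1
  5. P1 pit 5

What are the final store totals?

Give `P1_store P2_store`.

Move 1: P2 pit2 -> P1=[5,2,3,3,2,5](0) P2=[4,3,0,4,5,3](0)
Move 2: P2 pit3 -> P1=[6,2,3,3,2,5](0) P2=[4,3,0,0,6,4](1)
Move 3: P2 pit0 -> P1=[6,2,3,3,2,5](0) P2=[0,4,1,1,7,4](1)
Move 4: P1 pit1 -> P1=[6,0,4,4,2,5](0) P2=[0,4,1,1,7,4](1)
Move 5: P1 pit5 -> P1=[6,0,4,4,2,0](1) P2=[1,5,2,2,7,4](1)

Answer: 1 1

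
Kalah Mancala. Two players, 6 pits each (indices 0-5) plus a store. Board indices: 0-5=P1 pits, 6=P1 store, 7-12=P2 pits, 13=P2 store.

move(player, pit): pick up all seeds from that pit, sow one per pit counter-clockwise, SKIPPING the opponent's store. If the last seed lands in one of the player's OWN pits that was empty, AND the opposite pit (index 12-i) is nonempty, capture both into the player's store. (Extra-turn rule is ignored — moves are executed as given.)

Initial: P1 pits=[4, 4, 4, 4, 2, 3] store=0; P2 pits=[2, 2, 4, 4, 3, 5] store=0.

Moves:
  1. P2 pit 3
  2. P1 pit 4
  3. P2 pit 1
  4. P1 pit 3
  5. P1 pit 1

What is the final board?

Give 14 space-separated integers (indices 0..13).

Move 1: P2 pit3 -> P1=[5,4,4,4,2,3](0) P2=[2,2,4,0,4,6](1)
Move 2: P1 pit4 -> P1=[5,4,4,4,0,4](1) P2=[2,2,4,0,4,6](1)
Move 3: P2 pit1 -> P1=[5,4,0,4,0,4](1) P2=[2,0,5,0,4,6](6)
Move 4: P1 pit3 -> P1=[5,4,0,0,1,5](2) P2=[3,0,5,0,4,6](6)
Move 5: P1 pit1 -> P1=[5,0,1,1,2,6](2) P2=[3,0,5,0,4,6](6)

Answer: 5 0 1 1 2 6 2 3 0 5 0 4 6 6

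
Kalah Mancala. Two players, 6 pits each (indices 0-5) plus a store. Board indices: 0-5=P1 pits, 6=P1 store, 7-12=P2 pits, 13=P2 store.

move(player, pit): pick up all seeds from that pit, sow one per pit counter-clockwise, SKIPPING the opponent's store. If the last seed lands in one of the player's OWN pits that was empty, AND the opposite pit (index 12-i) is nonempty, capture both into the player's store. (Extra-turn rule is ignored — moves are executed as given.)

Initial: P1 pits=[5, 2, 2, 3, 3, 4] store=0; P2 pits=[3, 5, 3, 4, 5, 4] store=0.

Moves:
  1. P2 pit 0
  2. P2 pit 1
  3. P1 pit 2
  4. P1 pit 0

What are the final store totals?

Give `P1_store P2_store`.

Move 1: P2 pit0 -> P1=[5,2,2,3,3,4](0) P2=[0,6,4,5,5,4](0)
Move 2: P2 pit1 -> P1=[6,2,2,3,3,4](0) P2=[0,0,5,6,6,5](1)
Move 3: P1 pit2 -> P1=[6,2,0,4,4,4](0) P2=[0,0,5,6,6,5](1)
Move 4: P1 pit0 -> P1=[0,3,1,5,5,5](1) P2=[0,0,5,6,6,5](1)

Answer: 1 1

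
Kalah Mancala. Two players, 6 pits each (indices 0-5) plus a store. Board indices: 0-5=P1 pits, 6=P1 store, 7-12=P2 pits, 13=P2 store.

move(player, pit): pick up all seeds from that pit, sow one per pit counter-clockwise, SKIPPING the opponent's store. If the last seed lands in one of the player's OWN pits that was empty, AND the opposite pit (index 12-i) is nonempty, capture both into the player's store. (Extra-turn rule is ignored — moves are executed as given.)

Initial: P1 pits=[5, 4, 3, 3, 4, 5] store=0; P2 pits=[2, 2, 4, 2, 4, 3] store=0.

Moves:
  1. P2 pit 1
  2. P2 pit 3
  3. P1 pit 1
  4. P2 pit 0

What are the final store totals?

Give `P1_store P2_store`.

Answer: 0 1

Derivation:
Move 1: P2 pit1 -> P1=[5,4,3,3,4,5](0) P2=[2,0,5,3,4,3](0)
Move 2: P2 pit3 -> P1=[5,4,3,3,4,5](0) P2=[2,0,5,0,5,4](1)
Move 3: P1 pit1 -> P1=[5,0,4,4,5,6](0) P2=[2,0,5,0,5,4](1)
Move 4: P2 pit0 -> P1=[5,0,4,4,5,6](0) P2=[0,1,6,0,5,4](1)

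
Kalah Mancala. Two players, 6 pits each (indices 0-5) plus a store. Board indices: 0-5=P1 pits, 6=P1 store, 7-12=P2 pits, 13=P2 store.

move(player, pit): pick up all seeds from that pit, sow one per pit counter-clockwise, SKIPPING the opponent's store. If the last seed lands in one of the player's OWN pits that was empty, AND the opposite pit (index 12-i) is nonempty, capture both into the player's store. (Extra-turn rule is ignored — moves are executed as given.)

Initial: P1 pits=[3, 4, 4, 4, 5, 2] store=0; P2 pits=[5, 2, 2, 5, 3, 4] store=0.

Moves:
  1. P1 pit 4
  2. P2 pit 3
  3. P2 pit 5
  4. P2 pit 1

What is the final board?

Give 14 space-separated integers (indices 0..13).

Move 1: P1 pit4 -> P1=[3,4,4,4,0,3](1) P2=[6,3,3,5,3,4](0)
Move 2: P2 pit3 -> P1=[4,5,4,4,0,3](1) P2=[6,3,3,0,4,5](1)
Move 3: P2 pit5 -> P1=[5,6,5,5,0,3](1) P2=[6,3,3,0,4,0](2)
Move 4: P2 pit1 -> P1=[5,6,5,5,0,3](1) P2=[6,0,4,1,5,0](2)

Answer: 5 6 5 5 0 3 1 6 0 4 1 5 0 2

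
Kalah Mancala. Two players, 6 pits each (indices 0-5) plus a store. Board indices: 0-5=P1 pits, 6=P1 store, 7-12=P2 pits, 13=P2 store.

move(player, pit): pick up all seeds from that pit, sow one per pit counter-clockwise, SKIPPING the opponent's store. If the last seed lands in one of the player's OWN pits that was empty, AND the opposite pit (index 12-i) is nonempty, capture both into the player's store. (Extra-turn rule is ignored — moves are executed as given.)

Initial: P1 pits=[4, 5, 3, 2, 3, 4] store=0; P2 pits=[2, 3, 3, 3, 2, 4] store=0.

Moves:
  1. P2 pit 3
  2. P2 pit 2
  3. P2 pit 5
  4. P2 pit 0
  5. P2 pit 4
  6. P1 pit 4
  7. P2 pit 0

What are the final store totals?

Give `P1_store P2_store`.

Answer: 1 7

Derivation:
Move 1: P2 pit3 -> P1=[4,5,3,2,3,4](0) P2=[2,3,3,0,3,5](1)
Move 2: P2 pit2 -> P1=[4,5,3,2,3,4](0) P2=[2,3,0,1,4,6](1)
Move 3: P2 pit5 -> P1=[5,6,4,3,4,4](0) P2=[2,3,0,1,4,0](2)
Move 4: P2 pit0 -> P1=[5,6,4,0,4,4](0) P2=[0,4,0,1,4,0](6)
Move 5: P2 pit4 -> P1=[6,7,4,0,4,4](0) P2=[0,4,0,1,0,1](7)
Move 6: P1 pit4 -> P1=[6,7,4,0,0,5](1) P2=[1,5,0,1,0,1](7)
Move 7: P2 pit0 -> P1=[6,7,4,0,0,5](1) P2=[0,6,0,1,0,1](7)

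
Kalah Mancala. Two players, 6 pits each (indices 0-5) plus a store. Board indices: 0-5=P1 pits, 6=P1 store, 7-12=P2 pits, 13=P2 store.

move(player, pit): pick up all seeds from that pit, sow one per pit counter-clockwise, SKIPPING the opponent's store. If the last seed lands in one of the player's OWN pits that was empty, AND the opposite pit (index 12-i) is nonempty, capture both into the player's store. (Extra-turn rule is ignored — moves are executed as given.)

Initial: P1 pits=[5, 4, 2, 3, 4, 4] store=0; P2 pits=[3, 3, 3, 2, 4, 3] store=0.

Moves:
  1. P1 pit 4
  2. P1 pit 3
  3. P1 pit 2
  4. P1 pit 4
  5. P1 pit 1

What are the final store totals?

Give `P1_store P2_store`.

Move 1: P1 pit4 -> P1=[5,4,2,3,0,5](1) P2=[4,4,3,2,4,3](0)
Move 2: P1 pit3 -> P1=[5,4,2,0,1,6](2) P2=[4,4,3,2,4,3](0)
Move 3: P1 pit2 -> P1=[5,4,0,1,2,6](2) P2=[4,4,3,2,4,3](0)
Move 4: P1 pit4 -> P1=[5,4,0,1,0,7](3) P2=[4,4,3,2,4,3](0)
Move 5: P1 pit1 -> P1=[5,0,1,2,1,8](3) P2=[4,4,3,2,4,3](0)

Answer: 3 0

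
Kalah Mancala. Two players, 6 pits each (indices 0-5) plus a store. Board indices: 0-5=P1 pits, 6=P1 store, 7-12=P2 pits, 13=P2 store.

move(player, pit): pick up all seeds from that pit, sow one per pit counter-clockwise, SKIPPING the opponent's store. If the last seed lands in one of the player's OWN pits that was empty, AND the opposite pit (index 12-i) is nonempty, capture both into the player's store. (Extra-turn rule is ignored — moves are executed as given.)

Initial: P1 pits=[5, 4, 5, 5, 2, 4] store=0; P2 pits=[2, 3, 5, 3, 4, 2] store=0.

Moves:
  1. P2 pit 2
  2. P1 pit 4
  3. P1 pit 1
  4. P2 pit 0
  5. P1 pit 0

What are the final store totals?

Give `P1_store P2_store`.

Answer: 2 8

Derivation:
Move 1: P2 pit2 -> P1=[6,4,5,5,2,4](0) P2=[2,3,0,4,5,3](1)
Move 2: P1 pit4 -> P1=[6,4,5,5,0,5](1) P2=[2,3,0,4,5,3](1)
Move 3: P1 pit1 -> P1=[6,0,6,6,1,6](1) P2=[2,3,0,4,5,3](1)
Move 4: P2 pit0 -> P1=[6,0,6,0,1,6](1) P2=[0,4,0,4,5,3](8)
Move 5: P1 pit0 -> P1=[0,1,7,1,2,7](2) P2=[0,4,0,4,5,3](8)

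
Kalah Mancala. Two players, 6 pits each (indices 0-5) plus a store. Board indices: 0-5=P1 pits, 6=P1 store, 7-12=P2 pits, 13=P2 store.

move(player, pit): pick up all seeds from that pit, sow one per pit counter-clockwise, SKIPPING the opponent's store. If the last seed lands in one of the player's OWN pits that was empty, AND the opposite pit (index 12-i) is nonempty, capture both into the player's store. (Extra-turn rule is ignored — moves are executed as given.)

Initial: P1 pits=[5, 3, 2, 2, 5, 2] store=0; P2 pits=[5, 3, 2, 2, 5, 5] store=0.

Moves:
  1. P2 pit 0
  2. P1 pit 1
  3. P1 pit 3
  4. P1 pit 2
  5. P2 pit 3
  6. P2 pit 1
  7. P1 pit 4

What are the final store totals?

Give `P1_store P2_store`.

Answer: 2 1

Derivation:
Move 1: P2 pit0 -> P1=[5,3,2,2,5,2](0) P2=[0,4,3,3,6,6](0)
Move 2: P1 pit1 -> P1=[5,0,3,3,6,2](0) P2=[0,4,3,3,6,6](0)
Move 3: P1 pit3 -> P1=[5,0,3,0,7,3](1) P2=[0,4,3,3,6,6](0)
Move 4: P1 pit2 -> P1=[5,0,0,1,8,4](1) P2=[0,4,3,3,6,6](0)
Move 5: P2 pit3 -> P1=[5,0,0,1,8,4](1) P2=[0,4,3,0,7,7](1)
Move 6: P2 pit1 -> P1=[5,0,0,1,8,4](1) P2=[0,0,4,1,8,8](1)
Move 7: P1 pit4 -> P1=[5,0,0,1,0,5](2) P2=[1,1,5,2,9,9](1)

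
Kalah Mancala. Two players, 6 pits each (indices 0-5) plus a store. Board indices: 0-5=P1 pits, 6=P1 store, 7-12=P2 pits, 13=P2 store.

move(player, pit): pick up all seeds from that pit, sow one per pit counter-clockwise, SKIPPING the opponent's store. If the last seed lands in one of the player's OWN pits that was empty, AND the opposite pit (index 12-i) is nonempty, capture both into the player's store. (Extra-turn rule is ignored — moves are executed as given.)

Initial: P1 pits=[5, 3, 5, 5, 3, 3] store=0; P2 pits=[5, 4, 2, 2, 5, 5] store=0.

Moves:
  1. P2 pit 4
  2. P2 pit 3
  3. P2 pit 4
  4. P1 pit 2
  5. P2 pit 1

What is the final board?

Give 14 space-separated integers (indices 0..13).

Move 1: P2 pit4 -> P1=[6,4,6,5,3,3](0) P2=[5,4,2,2,0,6](1)
Move 2: P2 pit3 -> P1=[6,4,6,5,3,3](0) P2=[5,4,2,0,1,7](1)
Move 3: P2 pit4 -> P1=[6,4,6,5,3,3](0) P2=[5,4,2,0,0,8](1)
Move 4: P1 pit2 -> P1=[6,4,0,6,4,4](1) P2=[6,5,2,0,0,8](1)
Move 5: P2 pit1 -> P1=[6,4,0,6,4,4](1) P2=[6,0,3,1,1,9](2)

Answer: 6 4 0 6 4 4 1 6 0 3 1 1 9 2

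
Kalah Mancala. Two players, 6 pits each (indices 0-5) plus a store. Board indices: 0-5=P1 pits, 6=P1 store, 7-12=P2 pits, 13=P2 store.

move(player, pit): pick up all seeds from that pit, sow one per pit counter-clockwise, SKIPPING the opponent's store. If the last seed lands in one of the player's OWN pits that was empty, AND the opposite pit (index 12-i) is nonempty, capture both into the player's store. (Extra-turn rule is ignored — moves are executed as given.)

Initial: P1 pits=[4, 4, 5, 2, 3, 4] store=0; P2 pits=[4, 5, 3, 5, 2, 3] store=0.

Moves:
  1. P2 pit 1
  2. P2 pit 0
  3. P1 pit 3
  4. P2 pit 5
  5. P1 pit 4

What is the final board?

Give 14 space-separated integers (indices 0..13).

Answer: 5 5 6 0 0 6 1 1 2 5 7 4 0 2

Derivation:
Move 1: P2 pit1 -> P1=[4,4,5,2,3,4](0) P2=[4,0,4,6,3,4](1)
Move 2: P2 pit0 -> P1=[4,4,5,2,3,4](0) P2=[0,1,5,7,4,4](1)
Move 3: P1 pit3 -> P1=[4,4,5,0,4,5](0) P2=[0,1,5,7,4,4](1)
Move 4: P2 pit5 -> P1=[5,5,6,0,4,5](0) P2=[0,1,5,7,4,0](2)
Move 5: P1 pit4 -> P1=[5,5,6,0,0,6](1) P2=[1,2,5,7,4,0](2)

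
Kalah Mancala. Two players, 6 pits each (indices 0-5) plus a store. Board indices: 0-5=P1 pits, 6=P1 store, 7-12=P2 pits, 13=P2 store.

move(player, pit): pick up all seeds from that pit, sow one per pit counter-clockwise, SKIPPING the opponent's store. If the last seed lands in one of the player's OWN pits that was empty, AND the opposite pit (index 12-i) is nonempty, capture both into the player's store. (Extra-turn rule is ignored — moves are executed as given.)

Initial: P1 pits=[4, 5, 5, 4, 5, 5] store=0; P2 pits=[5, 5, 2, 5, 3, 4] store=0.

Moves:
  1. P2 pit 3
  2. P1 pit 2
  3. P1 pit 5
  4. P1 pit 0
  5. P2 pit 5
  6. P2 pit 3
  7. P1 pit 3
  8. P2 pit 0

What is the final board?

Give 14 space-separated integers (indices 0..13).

Move 1: P2 pit3 -> P1=[5,6,5,4,5,5](0) P2=[5,5,2,0,4,5](1)
Move 2: P1 pit2 -> P1=[5,6,0,5,6,6](1) P2=[6,5,2,0,4,5](1)
Move 3: P1 pit5 -> P1=[5,6,0,5,6,0](2) P2=[7,6,3,1,5,5](1)
Move 4: P1 pit0 -> P1=[0,7,1,6,7,0](10) P2=[0,6,3,1,5,5](1)
Move 5: P2 pit5 -> P1=[1,8,2,7,7,0](10) P2=[0,6,3,1,5,0](2)
Move 6: P2 pit3 -> P1=[1,8,2,7,7,0](10) P2=[0,6,3,0,6,0](2)
Move 7: P1 pit3 -> P1=[1,8,2,0,8,1](11) P2=[1,7,4,1,6,0](2)
Move 8: P2 pit0 -> P1=[1,8,2,0,8,1](11) P2=[0,8,4,1,6,0](2)

Answer: 1 8 2 0 8 1 11 0 8 4 1 6 0 2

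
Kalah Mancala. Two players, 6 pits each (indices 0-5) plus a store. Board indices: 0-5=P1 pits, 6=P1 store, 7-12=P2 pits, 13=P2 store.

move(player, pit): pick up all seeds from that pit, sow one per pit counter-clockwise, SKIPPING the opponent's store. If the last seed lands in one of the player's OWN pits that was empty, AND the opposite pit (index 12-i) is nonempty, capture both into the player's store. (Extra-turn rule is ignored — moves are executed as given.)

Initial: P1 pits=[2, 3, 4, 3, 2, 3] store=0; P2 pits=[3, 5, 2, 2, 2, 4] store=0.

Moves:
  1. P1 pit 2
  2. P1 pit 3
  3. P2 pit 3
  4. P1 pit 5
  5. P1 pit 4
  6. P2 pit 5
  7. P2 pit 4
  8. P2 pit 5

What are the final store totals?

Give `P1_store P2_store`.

Move 1: P1 pit2 -> P1=[2,3,0,4,3,4](1) P2=[3,5,2,2,2,4](0)
Move 2: P1 pit3 -> P1=[2,3,0,0,4,5](2) P2=[4,5,2,2,2,4](0)
Move 3: P2 pit3 -> P1=[2,3,0,0,4,5](2) P2=[4,5,2,0,3,5](0)
Move 4: P1 pit5 -> P1=[2,3,0,0,4,0](3) P2=[5,6,3,1,3,5](0)
Move 5: P1 pit4 -> P1=[2,3,0,0,0,1](4) P2=[6,7,3,1,3,5](0)
Move 6: P2 pit5 -> P1=[3,4,1,1,0,1](4) P2=[6,7,3,1,3,0](1)
Move 7: P2 pit4 -> P1=[4,4,1,1,0,1](4) P2=[6,7,3,1,0,1](2)
Move 8: P2 pit5 -> P1=[4,4,1,1,0,1](4) P2=[6,7,3,1,0,0](3)

Answer: 4 3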